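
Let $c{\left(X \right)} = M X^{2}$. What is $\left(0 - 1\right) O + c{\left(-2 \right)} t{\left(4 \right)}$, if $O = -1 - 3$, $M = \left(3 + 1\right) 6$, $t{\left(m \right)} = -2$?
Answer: $-188$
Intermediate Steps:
$M = 24$ ($M = 4 \cdot 6 = 24$)
$O = -4$ ($O = -1 - 3 = -4$)
$c{\left(X \right)} = 24 X^{2}$
$\left(0 - 1\right) O + c{\left(-2 \right)} t{\left(4 \right)} = \left(0 - 1\right) \left(-4\right) + 24 \left(-2\right)^{2} \left(-2\right) = \left(-1\right) \left(-4\right) + 24 \cdot 4 \left(-2\right) = 4 + 96 \left(-2\right) = 4 - 192 = -188$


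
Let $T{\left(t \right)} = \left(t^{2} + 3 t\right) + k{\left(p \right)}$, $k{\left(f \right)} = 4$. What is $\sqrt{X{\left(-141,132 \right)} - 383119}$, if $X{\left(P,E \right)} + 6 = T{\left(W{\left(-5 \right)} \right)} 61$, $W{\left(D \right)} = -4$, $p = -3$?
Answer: $i \sqrt{382637} \approx 618.58 i$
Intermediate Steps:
$T{\left(t \right)} = 4 + t^{2} + 3 t$ ($T{\left(t \right)} = \left(t^{2} + 3 t\right) + 4 = 4 + t^{2} + 3 t$)
$X{\left(P,E \right)} = 482$ ($X{\left(P,E \right)} = -6 + \left(4 + \left(-4\right)^{2} + 3 \left(-4\right)\right) 61 = -6 + \left(4 + 16 - 12\right) 61 = -6 + 8 \cdot 61 = -6 + 488 = 482$)
$\sqrt{X{\left(-141,132 \right)} - 383119} = \sqrt{482 - 383119} = \sqrt{-382637} = i \sqrt{382637}$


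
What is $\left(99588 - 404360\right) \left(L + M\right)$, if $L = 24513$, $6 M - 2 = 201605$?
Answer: $- \frac{53134712410}{3} \approx -1.7712 \cdot 10^{10}$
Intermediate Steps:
$M = \frac{201607}{6}$ ($M = \frac{1}{3} + \frac{1}{6} \cdot 201605 = \frac{1}{3} + \frac{201605}{6} = \frac{201607}{6} \approx 33601.0$)
$\left(99588 - 404360\right) \left(L + M\right) = \left(99588 - 404360\right) \left(24513 + \frac{201607}{6}\right) = \left(-304772\right) \frac{348685}{6} = - \frac{53134712410}{3}$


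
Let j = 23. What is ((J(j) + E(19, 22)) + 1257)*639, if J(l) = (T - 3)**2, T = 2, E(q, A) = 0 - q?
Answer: 791721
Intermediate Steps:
E(q, A) = -q
J(l) = 1 (J(l) = (2 - 3)**2 = (-1)**2 = 1)
((J(j) + E(19, 22)) + 1257)*639 = ((1 - 1*19) + 1257)*639 = ((1 - 19) + 1257)*639 = (-18 + 1257)*639 = 1239*639 = 791721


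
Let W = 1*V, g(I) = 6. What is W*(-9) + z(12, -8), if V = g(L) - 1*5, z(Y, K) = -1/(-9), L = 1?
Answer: -80/9 ≈ -8.8889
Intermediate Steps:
z(Y, K) = ⅑ (z(Y, K) = -1*(-⅑) = ⅑)
V = 1 (V = 6 - 1*5 = 6 - 5 = 1)
W = 1 (W = 1*1 = 1)
W*(-9) + z(12, -8) = 1*(-9) + ⅑ = -9 + ⅑ = -80/9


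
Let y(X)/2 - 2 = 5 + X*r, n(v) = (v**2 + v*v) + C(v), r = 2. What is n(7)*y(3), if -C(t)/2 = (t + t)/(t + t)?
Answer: 2496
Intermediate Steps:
C(t) = -2 (C(t) = -2*(t + t)/(t + t) = -2*2*t/(2*t) = -2*2*t*1/(2*t) = -2*1 = -2)
n(v) = -2 + 2*v**2 (n(v) = (v**2 + v*v) - 2 = (v**2 + v**2) - 2 = 2*v**2 - 2 = -2 + 2*v**2)
y(X) = 14 + 4*X (y(X) = 4 + 2*(5 + X*2) = 4 + 2*(5 + 2*X) = 4 + (10 + 4*X) = 14 + 4*X)
n(7)*y(3) = (-2 + 2*7**2)*(14 + 4*3) = (-2 + 2*49)*(14 + 12) = (-2 + 98)*26 = 96*26 = 2496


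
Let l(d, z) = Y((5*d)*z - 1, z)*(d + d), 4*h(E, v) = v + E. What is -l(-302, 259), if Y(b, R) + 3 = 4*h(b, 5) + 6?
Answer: -236214132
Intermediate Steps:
h(E, v) = E/4 + v/4 (h(E, v) = (v + E)/4 = (E + v)/4 = E/4 + v/4)
Y(b, R) = 8 + b (Y(b, R) = -3 + (4*(b/4 + (¼)*5) + 6) = -3 + (4*(b/4 + 5/4) + 6) = -3 + (4*(5/4 + b/4) + 6) = -3 + ((5 + b) + 6) = -3 + (11 + b) = 8 + b)
l(d, z) = 2*d*(7 + 5*d*z) (l(d, z) = (8 + ((5*d)*z - 1))*(d + d) = (8 + (5*d*z - 1))*(2*d) = (8 + (-1 + 5*d*z))*(2*d) = (7 + 5*d*z)*(2*d) = 2*d*(7 + 5*d*z))
-l(-302, 259) = -2*(-302)*(7 + 5*(-302)*259) = -2*(-302)*(7 - 391090) = -2*(-302)*(-391083) = -1*236214132 = -236214132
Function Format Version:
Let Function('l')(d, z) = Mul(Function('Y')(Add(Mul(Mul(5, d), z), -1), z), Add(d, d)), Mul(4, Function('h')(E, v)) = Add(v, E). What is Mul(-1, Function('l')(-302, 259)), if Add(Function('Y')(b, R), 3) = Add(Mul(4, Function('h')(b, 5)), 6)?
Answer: -236214132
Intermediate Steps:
Function('h')(E, v) = Add(Mul(Rational(1, 4), E), Mul(Rational(1, 4), v)) (Function('h')(E, v) = Mul(Rational(1, 4), Add(v, E)) = Mul(Rational(1, 4), Add(E, v)) = Add(Mul(Rational(1, 4), E), Mul(Rational(1, 4), v)))
Function('Y')(b, R) = Add(8, b) (Function('Y')(b, R) = Add(-3, Add(Mul(4, Add(Mul(Rational(1, 4), b), Mul(Rational(1, 4), 5))), 6)) = Add(-3, Add(Mul(4, Add(Mul(Rational(1, 4), b), Rational(5, 4))), 6)) = Add(-3, Add(Mul(4, Add(Rational(5, 4), Mul(Rational(1, 4), b))), 6)) = Add(-3, Add(Add(5, b), 6)) = Add(-3, Add(11, b)) = Add(8, b))
Function('l')(d, z) = Mul(2, d, Add(7, Mul(5, d, z))) (Function('l')(d, z) = Mul(Add(8, Add(Mul(Mul(5, d), z), -1)), Add(d, d)) = Mul(Add(8, Add(Mul(5, d, z), -1)), Mul(2, d)) = Mul(Add(8, Add(-1, Mul(5, d, z))), Mul(2, d)) = Mul(Add(7, Mul(5, d, z)), Mul(2, d)) = Mul(2, d, Add(7, Mul(5, d, z))))
Mul(-1, Function('l')(-302, 259)) = Mul(-1, Mul(2, -302, Add(7, Mul(5, -302, 259)))) = Mul(-1, Mul(2, -302, Add(7, -391090))) = Mul(-1, Mul(2, -302, -391083)) = Mul(-1, 236214132) = -236214132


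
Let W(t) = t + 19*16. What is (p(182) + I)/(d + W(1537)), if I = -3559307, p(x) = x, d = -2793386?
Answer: 237275/186103 ≈ 1.2750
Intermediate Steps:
W(t) = 304 + t (W(t) = t + 304 = 304 + t)
(p(182) + I)/(d + W(1537)) = (182 - 3559307)/(-2793386 + (304 + 1537)) = -3559125/(-2793386 + 1841) = -3559125/(-2791545) = -3559125*(-1/2791545) = 237275/186103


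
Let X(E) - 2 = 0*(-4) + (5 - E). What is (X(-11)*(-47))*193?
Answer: -163278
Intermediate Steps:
X(E) = 7 - E (X(E) = 2 + (0*(-4) + (5 - E)) = 2 + (0 + (5 - E)) = 2 + (5 - E) = 7 - E)
(X(-11)*(-47))*193 = ((7 - 1*(-11))*(-47))*193 = ((7 + 11)*(-47))*193 = (18*(-47))*193 = -846*193 = -163278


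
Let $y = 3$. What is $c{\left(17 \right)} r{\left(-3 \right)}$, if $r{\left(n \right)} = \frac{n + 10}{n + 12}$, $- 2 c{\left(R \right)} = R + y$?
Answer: $- \frac{70}{9} \approx -7.7778$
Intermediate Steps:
$c{\left(R \right)} = - \frac{3}{2} - \frac{R}{2}$ ($c{\left(R \right)} = - \frac{R + 3}{2} = - \frac{3 + R}{2} = - \frac{3}{2} - \frac{R}{2}$)
$r{\left(n \right)} = \frac{10 + n}{12 + n}$
$c{\left(17 \right)} r{\left(-3 \right)} = \left(- \frac{3}{2} - \frac{17}{2}\right) \frac{10 - 3}{12 - 3} = \left(- \frac{3}{2} - \frac{17}{2}\right) \frac{1}{9} \cdot 7 = - 10 \cdot \frac{1}{9} \cdot 7 = \left(-10\right) \frac{7}{9} = - \frac{70}{9}$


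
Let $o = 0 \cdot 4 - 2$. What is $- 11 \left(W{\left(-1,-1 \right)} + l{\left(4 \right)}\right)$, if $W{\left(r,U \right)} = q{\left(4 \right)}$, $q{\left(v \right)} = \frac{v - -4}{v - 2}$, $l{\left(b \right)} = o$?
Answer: $-22$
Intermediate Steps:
$o = -2$ ($o = 0 - 2 = -2$)
$l{\left(b \right)} = -2$
$q{\left(v \right)} = \frac{4 + v}{-2 + v}$ ($q{\left(v \right)} = \frac{v + 4}{-2 + v} = \frac{4 + v}{-2 + v}$)
$W{\left(r,U \right)} = 4$ ($W{\left(r,U \right)} = \frac{4 + 4}{-2 + 4} = \frac{1}{2} \cdot 8 = 4$)
$- 11 \left(W{\left(-1,-1 \right)} + l{\left(4 \right)}\right) = - 11 \left(4 - 2\right) = \left(-11\right) 2 = -22$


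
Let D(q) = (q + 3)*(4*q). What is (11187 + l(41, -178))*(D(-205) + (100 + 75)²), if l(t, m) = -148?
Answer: 2166569335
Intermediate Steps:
D(q) = 4*q*(3 + q) (D(q) = (3 + q)*(4*q) = 4*q*(3 + q))
(11187 + l(41, -178))*(D(-205) + (100 + 75)²) = (11187 - 148)*(4*(-205)*(3 - 205) + (100 + 75)²) = 11039*(4*(-205)*(-202) + 175²) = 11039*(165640 + 30625) = 11039*196265 = 2166569335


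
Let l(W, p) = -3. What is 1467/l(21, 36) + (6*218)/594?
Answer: -48193/99 ≈ -486.80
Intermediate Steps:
1467/l(21, 36) + (6*218)/594 = 1467/(-3) + (6*218)/594 = 1467*(-⅓) + 1308*(1/594) = -489 + 218/99 = -48193/99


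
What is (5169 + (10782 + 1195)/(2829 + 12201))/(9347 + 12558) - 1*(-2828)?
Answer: 931146222247/329232150 ≈ 2828.2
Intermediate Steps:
(5169 + (10782 + 1195)/(2829 + 12201))/(9347 + 12558) - 1*(-2828) = (5169 + 11977/15030)/21905 + 2828 = (5169 + 11977*(1/15030))*(1/21905) + 2828 = (5169 + 11977/15030)*(1/21905) + 2828 = (77702047/15030)*(1/21905) + 2828 = 77702047/329232150 + 2828 = 931146222247/329232150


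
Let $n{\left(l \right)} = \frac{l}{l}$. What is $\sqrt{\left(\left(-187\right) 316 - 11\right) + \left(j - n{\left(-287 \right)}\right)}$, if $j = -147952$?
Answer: $4 i \sqrt{12941} \approx 455.03 i$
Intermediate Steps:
$n{\left(l \right)} = 1$
$\sqrt{\left(\left(-187\right) 316 - 11\right) + \left(j - n{\left(-287 \right)}\right)} = \sqrt{\left(\left(-187\right) 316 - 11\right) - 147953} = \sqrt{\left(-59092 - 11\right) - 147953} = \sqrt{-59103 - 147953} = \sqrt{-207056} = 4 i \sqrt{12941}$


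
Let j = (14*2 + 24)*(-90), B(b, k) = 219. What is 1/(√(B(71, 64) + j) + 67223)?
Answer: 67223/4518936190 - I*√4461/4518936190 ≈ 1.4876e-5 - 1.478e-8*I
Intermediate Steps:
j = -4680 (j = (28 + 24)*(-90) = 52*(-90) = -4680)
1/(√(B(71, 64) + j) + 67223) = 1/(√(219 - 4680) + 67223) = 1/(√(-4461) + 67223) = 1/(I*√4461 + 67223) = 1/(67223 + I*√4461)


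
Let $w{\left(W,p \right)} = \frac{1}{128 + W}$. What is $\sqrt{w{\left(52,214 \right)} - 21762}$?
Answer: $\frac{i \sqrt{19585795}}{30} \approx 147.52 i$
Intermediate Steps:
$\sqrt{w{\left(52,214 \right)} - 21762} = \sqrt{\frac{1}{128 + 52} - 21762} = \sqrt{\frac{1}{180} - 21762} = \sqrt{- \frac{3917159}{180}} = \frac{i \sqrt{19585795}}{30}$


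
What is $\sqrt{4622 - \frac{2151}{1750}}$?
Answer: $\frac{\sqrt{566044430}}{350} \approx 67.976$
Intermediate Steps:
$\sqrt{4622 - \frac{2151}{1750}} = \sqrt{\frac{8086349}{1750}} = \frac{\sqrt{566044430}}{350}$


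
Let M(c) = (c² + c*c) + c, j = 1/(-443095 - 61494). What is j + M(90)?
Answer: 8219754809/504589 ≈ 16290.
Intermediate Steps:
j = -1/504589 (j = 1/(-504589) = -1/504589 ≈ -1.9818e-6)
M(c) = c + 2*c² (M(c) = (c² + c²) + c = 2*c² + c = c + 2*c²)
j + M(90) = -1/504589 + 90*(1 + 2*90) = -1/504589 + 90*(1 + 180) = -1/504589 + 90*181 = -1/504589 + 16290 = 8219754809/504589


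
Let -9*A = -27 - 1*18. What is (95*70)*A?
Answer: 33250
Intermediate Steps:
A = 5 (A = -(-27 - 1*18)/9 = -(-27 - 18)/9 = -⅑*(-45) = 5)
(95*70)*A = (95*70)*5 = 6650*5 = 33250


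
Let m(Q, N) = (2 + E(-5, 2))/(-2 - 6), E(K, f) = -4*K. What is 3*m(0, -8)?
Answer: -33/4 ≈ -8.2500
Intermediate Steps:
m(Q, N) = -11/4 (m(Q, N) = (2 - 4*(-5))/(-2 - 6) = (2 + 20)/(-8) = 22*(-⅛) = -11/4)
3*m(0, -8) = 3*(-11/4) = -33/4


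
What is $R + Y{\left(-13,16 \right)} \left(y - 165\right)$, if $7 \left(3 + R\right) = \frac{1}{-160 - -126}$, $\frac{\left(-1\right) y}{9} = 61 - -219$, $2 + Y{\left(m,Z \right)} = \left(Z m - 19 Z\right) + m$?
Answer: $\frac{336768095}{238} \approx 1.415 \cdot 10^{6}$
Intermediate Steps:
$Y{\left(m,Z \right)} = -2 + m - 19 Z + Z m$ ($Y{\left(m,Z \right)} = -2 + \left(\left(Z m - 19 Z\right) + m\right) = -2 + \left(\left(- 19 Z + Z m\right) + m\right) = -2 + \left(m - 19 Z + Z m\right) = -2 + m - 19 Z + Z m$)
$y = -2520$ ($y = - 9 \left(61 - -219\right) = - 9 \left(61 + 219\right) = \left(-9\right) 280 = -2520$)
$R = - \frac{715}{238}$ ($R = -3 + \frac{1}{7 \left(-160 - -126\right)} = -3 + \frac{1}{7 \left(-160 + 126\right)} = -3 + \frac{1}{7 \left(-34\right)} = -3 + \frac{1}{7} \left(- \frac{1}{34}\right) = -3 - \frac{1}{238} = - \frac{715}{238} \approx -3.0042$)
$R + Y{\left(-13,16 \right)} \left(y - 165\right) = - \frac{715}{238} + \left(-2 - 13 - 304 + 16 \left(-13\right)\right) \left(-2520 - 165\right) = - \frac{715}{238} + \left(-2 - 13 - 304 - 208\right) \left(-2520 - 165\right) = - \frac{715}{238} - -1414995 = - \frac{715}{238} + 1414995 = \frac{336768095}{238}$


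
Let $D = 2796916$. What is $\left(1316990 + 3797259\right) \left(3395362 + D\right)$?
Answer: $31668851569222$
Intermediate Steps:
$\left(1316990 + 3797259\right) \left(3395362 + D\right) = \left(1316990 + 3797259\right) \left(3395362 + 2796916\right) = 5114249 \cdot 6192278 = 31668851569222$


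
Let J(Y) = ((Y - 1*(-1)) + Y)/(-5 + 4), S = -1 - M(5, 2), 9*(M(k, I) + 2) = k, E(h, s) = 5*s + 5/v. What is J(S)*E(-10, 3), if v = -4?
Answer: -935/36 ≈ -25.972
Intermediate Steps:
E(h, s) = -5/4 + 5*s (E(h, s) = 5*s + 5/(-4) = 5*s + 5*(-¼) = 5*s - 5/4 = -5/4 + 5*s)
M(k, I) = -2 + k/9
S = 4/9 (S = -1 - (-2 + (⅑)*5) = -1 - (-2 + 5/9) = -1 - 1*(-13/9) = -1 + 13/9 = 4/9 ≈ 0.44444)
J(Y) = -1 - 2*Y (J(Y) = ((Y + 1) + Y)/(-1) = ((1 + Y) + Y)*(-1) = (1 + 2*Y)*(-1) = -1 - 2*Y)
J(S)*E(-10, 3) = (-1 - 2*4/9)*(-5/4 + 5*3) = (-1 - 8/9)*(-5/4 + 15) = -17/9*55/4 = -935/36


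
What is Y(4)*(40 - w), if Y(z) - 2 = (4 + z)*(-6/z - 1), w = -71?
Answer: -1998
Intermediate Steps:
Y(z) = 2 + (-1 - 6/z)*(4 + z) (Y(z) = 2 + (4 + z)*(-6/z - 1) = 2 + (4 + z)*(-1 - 6/z) = 2 + (-1 - 6/z)*(4 + z))
Y(4)*(40 - w) = (-8 - 1*4 - 24/4)*(40 - 1*(-71)) = (-8 - 4 - 24*¼)*(40 + 71) = (-8 - 4 - 6)*111 = -18*111 = -1998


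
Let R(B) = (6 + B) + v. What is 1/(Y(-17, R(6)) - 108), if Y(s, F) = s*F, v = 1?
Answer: -1/329 ≈ -0.0030395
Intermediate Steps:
R(B) = 7 + B (R(B) = (6 + B) + 1 = 7 + B)
Y(s, F) = F*s
1/(Y(-17, R(6)) - 108) = 1/((7 + 6)*(-17) - 108) = 1/(13*(-17) - 108) = 1/(-221 - 108) = 1/(-329) = -1/329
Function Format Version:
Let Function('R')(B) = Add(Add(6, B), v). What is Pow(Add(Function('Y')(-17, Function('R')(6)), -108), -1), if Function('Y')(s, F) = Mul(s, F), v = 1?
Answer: Rational(-1, 329) ≈ -0.0030395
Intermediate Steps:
Function('R')(B) = Add(7, B) (Function('R')(B) = Add(Add(6, B), 1) = Add(7, B))
Function('Y')(s, F) = Mul(F, s)
Pow(Add(Function('Y')(-17, Function('R')(6)), -108), -1) = Pow(Add(Mul(Add(7, 6), -17), -108), -1) = Pow(Add(Mul(13, -17), -108), -1) = Pow(Add(-221, -108), -1) = Pow(-329, -1) = Rational(-1, 329)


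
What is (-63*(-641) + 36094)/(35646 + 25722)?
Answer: 76477/61368 ≈ 1.2462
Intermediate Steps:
(-63*(-641) + 36094)/(35646 + 25722) = (40383 + 36094)/61368 = 76477*(1/61368) = 76477/61368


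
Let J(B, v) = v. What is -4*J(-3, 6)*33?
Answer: -792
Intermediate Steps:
-4*J(-3, 6)*33 = -4*6*33 = -24*33 = -792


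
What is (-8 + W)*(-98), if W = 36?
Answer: -2744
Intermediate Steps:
(-8 + W)*(-98) = (-8 + 36)*(-98) = 28*(-98) = -2744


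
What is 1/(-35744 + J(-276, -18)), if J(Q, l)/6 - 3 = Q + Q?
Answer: -1/39038 ≈ -2.5616e-5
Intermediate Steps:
J(Q, l) = 18 + 12*Q (J(Q, l) = 18 + 6*(Q + Q) = 18 + 6*(2*Q) = 18 + 12*Q)
1/(-35744 + J(-276, -18)) = 1/(-35744 + (18 + 12*(-276))) = 1/(-35744 + (18 - 3312)) = 1/(-35744 - 3294) = 1/(-39038) = -1/39038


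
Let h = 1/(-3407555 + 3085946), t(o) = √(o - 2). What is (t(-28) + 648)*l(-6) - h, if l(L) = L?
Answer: -1250415791/321609 - 6*I*√30 ≈ -3888.0 - 32.863*I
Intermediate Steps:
t(o) = √(-2 + o)
h = -1/321609 (h = 1/(-321609) = -1/321609 ≈ -3.1094e-6)
(t(-28) + 648)*l(-6) - h = (√(-2 - 28) + 648)*(-6) - 1*(-1/321609) = (√(-30) + 648)*(-6) + 1/321609 = (I*√30 + 648)*(-6) + 1/321609 = (648 + I*√30)*(-6) + 1/321609 = (-3888 - 6*I*√30) + 1/321609 = -1250415791/321609 - 6*I*√30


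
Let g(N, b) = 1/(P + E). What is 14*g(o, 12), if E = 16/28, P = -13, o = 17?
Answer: -98/87 ≈ -1.1264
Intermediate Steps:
E = 4/7 (E = 16*(1/28) = 4/7 ≈ 0.57143)
g(N, b) = -7/87 (g(N, b) = 1/(-13 + 4/7) = 1/(-87/7) = -7/87)
14*g(o, 12) = 14*(-7/87) = -98/87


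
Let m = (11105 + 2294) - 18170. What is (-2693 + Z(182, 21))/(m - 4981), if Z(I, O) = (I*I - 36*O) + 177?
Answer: -7463/2438 ≈ -3.0611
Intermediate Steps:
Z(I, O) = 177 + I² - 36*O (Z(I, O) = (I² - 36*O) + 177 = 177 + I² - 36*O)
m = -4771 (m = 13399 - 18170 = -4771)
(-2693 + Z(182, 21))/(m - 4981) = (-2693 + (177 + 182² - 36*21))/(-4771 - 4981) = (-2693 + (177 + 33124 - 756))/(-9752) = (-2693 + 32545)*(-1/9752) = 29852*(-1/9752) = -7463/2438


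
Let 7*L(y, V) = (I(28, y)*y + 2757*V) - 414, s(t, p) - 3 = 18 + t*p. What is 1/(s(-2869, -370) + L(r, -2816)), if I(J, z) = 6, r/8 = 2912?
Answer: -7/193493 ≈ -3.6177e-5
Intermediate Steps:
r = 23296 (r = 8*2912 = 23296)
s(t, p) = 21 + p*t (s(t, p) = 3 + (18 + t*p) = 3 + (18 + p*t) = 21 + p*t)
L(y, V) = -414/7 + 6*y/7 + 2757*V/7 (L(y, V) = ((6*y + 2757*V) - 414)/7 = (-414 + 6*y + 2757*V)/7 = -414/7 + 6*y/7 + 2757*V/7)
1/(s(-2869, -370) + L(r, -2816)) = 1/((21 - 370*(-2869)) + (-414/7 + (6/7)*23296 + (2757/7)*(-2816))) = 1/((21 + 1061530) + (-414/7 + 19968 - 7763712/7)) = 1/(1061551 - 7624350/7) = 1/(-193493/7) = -7/193493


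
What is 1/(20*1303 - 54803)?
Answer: -1/28743 ≈ -3.4791e-5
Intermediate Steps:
1/(20*1303 - 54803) = 1/(26060 - 54803) = 1/(-28743) = -1/28743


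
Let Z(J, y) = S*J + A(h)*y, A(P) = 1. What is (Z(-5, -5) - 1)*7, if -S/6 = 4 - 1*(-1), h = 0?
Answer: 1008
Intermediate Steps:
S = -30 (S = -6*(4 - 1*(-1)) = -6*(4 + 1) = -6*5 = -30)
Z(J, y) = y - 30*J (Z(J, y) = -30*J + 1*y = -30*J + y = y - 30*J)
(Z(-5, -5) - 1)*7 = ((-5 - 30*(-5)) - 1)*7 = ((-5 + 150) - 1)*7 = (145 - 1)*7 = 144*7 = 1008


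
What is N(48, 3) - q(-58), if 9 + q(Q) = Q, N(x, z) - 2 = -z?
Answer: 66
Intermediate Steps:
N(x, z) = 2 - z
q(Q) = -9 + Q
N(48, 3) - q(-58) = (2 - 1*3) - (-9 - 58) = (2 - 3) - 1*(-67) = -1 + 67 = 66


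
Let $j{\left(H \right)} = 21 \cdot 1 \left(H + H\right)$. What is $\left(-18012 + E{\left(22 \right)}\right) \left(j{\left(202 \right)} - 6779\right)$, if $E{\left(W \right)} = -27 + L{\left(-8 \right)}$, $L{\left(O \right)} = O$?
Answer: $-30770135$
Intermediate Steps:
$j{\left(H \right)} = 42 H$ ($j{\left(H \right)} = 21 \cdot 2 H = 42 H$)
$E{\left(W \right)} = -35$ ($E{\left(W \right)} = -27 - 8 = -35$)
$\left(-18012 + E{\left(22 \right)}\right) \left(j{\left(202 \right)} - 6779\right) = \left(-18012 - 35\right) \left(42 \cdot 202 - 6779\right) = - 18047 \left(8484 - 6779\right) = \left(-18047\right) 1705 = -30770135$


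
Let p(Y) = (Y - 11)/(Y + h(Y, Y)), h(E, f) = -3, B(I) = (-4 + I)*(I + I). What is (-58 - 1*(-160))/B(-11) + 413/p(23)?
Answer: 113626/165 ≈ 688.64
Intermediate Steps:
B(I) = 2*I*(-4 + I) (B(I) = (-4 + I)*(2*I) = 2*I*(-4 + I))
p(Y) = (-11 + Y)/(-3 + Y) (p(Y) = (Y - 11)/(Y - 3) = (-11 + Y)/(-3 + Y))
(-58 - 1*(-160))/B(-11) + 413/p(23) = (-58 - 1*(-160))/((2*(-11)*(-4 - 11))) + 413/(((-11 + 23)/(-3 + 23))) = (-58 + 160)/((2*(-11)*(-15))) + 413/((12/20)) = 102/330 + 413/(((1/20)*12)) = 102*(1/330) + 413/(3/5) = 17/55 + 413*(5/3) = 17/55 + 2065/3 = 113626/165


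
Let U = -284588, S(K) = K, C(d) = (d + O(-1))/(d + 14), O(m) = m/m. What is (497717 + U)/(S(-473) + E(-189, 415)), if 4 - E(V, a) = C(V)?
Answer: -731325/1613 ≈ -453.39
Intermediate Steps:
O(m) = 1
C(d) = (1 + d)/(14 + d) (C(d) = (d + 1)/(d + 14) = (1 + d)/(14 + d))
E(V, a) = 4 - (1 + V)/(14 + V)
(497717 + U)/(S(-473) + E(-189, 415)) = (497717 - 284588)/(-473 + (55 + 3*(-189))/(14 - 189)) = 213129/(-473 + (55 - 567)/(-175)) = 213129/(-473 - 1/175*(-512)) = 213129/(-473 + 512/175) = 213129/(-82263/175) = 213129*(-175/82263) = -731325/1613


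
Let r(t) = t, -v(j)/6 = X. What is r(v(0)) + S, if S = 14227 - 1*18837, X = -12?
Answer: -4538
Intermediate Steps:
v(j) = 72 (v(j) = -6*(-12) = 72)
S = -4610 (S = 14227 - 18837 = -4610)
r(v(0)) + S = 72 - 4610 = -4538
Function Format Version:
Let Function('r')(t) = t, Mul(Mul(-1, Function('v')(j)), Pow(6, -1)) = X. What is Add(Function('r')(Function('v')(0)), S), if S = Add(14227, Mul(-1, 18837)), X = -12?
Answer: -4538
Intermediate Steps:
Function('v')(j) = 72 (Function('v')(j) = Mul(-6, -12) = 72)
S = -4610 (S = Add(14227, -18837) = -4610)
Add(Function('r')(Function('v')(0)), S) = Add(72, -4610) = -4538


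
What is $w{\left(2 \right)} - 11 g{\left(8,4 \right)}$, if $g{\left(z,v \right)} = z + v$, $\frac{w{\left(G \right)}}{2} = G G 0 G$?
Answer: $-132$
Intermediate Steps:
$w{\left(G \right)} = 0$ ($w{\left(G \right)} = 2 G G 0 G = 2 G^{2} \cdot 0 = 2 \cdot 0 = 0$)
$g{\left(z,v \right)} = v + z$
$w{\left(2 \right)} - 11 g{\left(8,4 \right)} = 0 - 11 \left(4 + 8\right) = 0 - 132 = -132$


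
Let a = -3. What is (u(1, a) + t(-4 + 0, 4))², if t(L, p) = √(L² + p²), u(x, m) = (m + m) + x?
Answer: 57 - 40*√2 ≈ 0.43146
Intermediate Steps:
u(x, m) = x + 2*m (u(x, m) = 2*m + x = x + 2*m)
(u(1, a) + t(-4 + 0, 4))² = ((1 + 2*(-3)) + √((-4 + 0)² + 4²))² = ((1 - 6) + √((-4)² + 16))² = (-5 + √(16 + 16))² = (-5 + √32)² = (-5 + 4*√2)²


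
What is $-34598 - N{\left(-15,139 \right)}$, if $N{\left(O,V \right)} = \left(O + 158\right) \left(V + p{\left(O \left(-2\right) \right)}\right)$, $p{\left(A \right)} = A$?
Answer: $-58765$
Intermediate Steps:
$N{\left(O,V \right)} = \left(158 + O\right) \left(V - 2 O\right)$ ($N{\left(O,V \right)} = \left(O + 158\right) \left(V + O \left(-2\right)\right) = \left(158 + O\right) \left(V - 2 O\right)$)
$-34598 - N{\left(-15,139 \right)} = -34598 - \left(\left(-316\right) \left(-15\right) - 2 \left(-15\right)^{2} + 158 \cdot 139 - 2085\right) = -34598 - \left(4740 - 450 + 21962 - 2085\right) = -34598 - 24167 = -58765$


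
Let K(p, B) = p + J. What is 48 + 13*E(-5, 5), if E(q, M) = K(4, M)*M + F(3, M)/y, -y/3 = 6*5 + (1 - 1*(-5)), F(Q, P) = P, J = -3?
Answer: 12139/108 ≈ 112.40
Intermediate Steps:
K(p, B) = -3 + p (K(p, B) = p - 3 = -3 + p)
y = -108 (y = -3*(6*5 + (1 - 1*(-5))) = -3*(30 + (1 + 5)) = -3*(30 + 6) = -3*36 = -108)
E(q, M) = 107*M/108 (E(q, M) = (-3 + 4)*M + M/(-108) = 1*M + M*(-1/108) = M - M/108 = 107*M/108)
48 + 13*E(-5, 5) = 48 + 13*((107/108)*5) = 48 + 13*(535/108) = 48 + 6955/108 = 12139/108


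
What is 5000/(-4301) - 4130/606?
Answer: -10396565/1303203 ≈ -7.9777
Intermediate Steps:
5000/(-4301) - 4130/606 = 5000*(-1/4301) - 4130*1/606 = -5000/4301 - 2065/303 = -10396565/1303203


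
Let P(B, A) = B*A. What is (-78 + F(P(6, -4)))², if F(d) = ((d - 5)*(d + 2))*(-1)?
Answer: 512656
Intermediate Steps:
P(B, A) = A*B
F(d) = -(-5 + d)*(2 + d) (F(d) = ((-5 + d)*(2 + d))*(-1) = -(-5 + d)*(2 + d))
(-78 + F(P(6, -4)))² = (-78 + (10 - (-4*6)² + 3*(-4*6)))² = (-78 + (10 - 1*(-24)² + 3*(-24)))² = (-78 + (10 - 1*576 - 72))² = (-78 + (10 - 576 - 72))² = (-78 - 638)² = (-716)² = 512656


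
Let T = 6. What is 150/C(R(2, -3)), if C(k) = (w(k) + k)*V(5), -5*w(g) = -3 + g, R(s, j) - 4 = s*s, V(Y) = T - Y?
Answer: 150/7 ≈ 21.429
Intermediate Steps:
V(Y) = 6 - Y
R(s, j) = 4 + s² (R(s, j) = 4 + s*s = 4 + s²)
w(g) = ⅗ - g/5 (w(g) = -(-3 + g)/5 = ⅗ - g/5)
C(k) = ⅗ + 4*k/5 (C(k) = ((⅗ - k/5) + k)*(6 - 1*5) = (⅗ + 4*k/5)*(6 - 5) = (⅗ + 4*k/5)*1 = ⅗ + 4*k/5)
150/C(R(2, -3)) = 150/(⅗ + 4*(4 + 2²)/5) = 150/(⅗ + 4*(4 + 4)/5) = 150/(⅗ + (⅘)*8) = 150/(⅗ + 32/5) = 150/7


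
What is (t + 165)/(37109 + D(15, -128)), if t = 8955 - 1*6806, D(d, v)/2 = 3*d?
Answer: 2314/37199 ≈ 0.062206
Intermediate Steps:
D(d, v) = 6*d (D(d, v) = 2*(3*d) = 6*d)
t = 2149 (t = 8955 - 6806 = 2149)
(t + 165)/(37109 + D(15, -128)) = (2149 + 165)/(37109 + 6*15) = 2314/(37109 + 90) = 2314/37199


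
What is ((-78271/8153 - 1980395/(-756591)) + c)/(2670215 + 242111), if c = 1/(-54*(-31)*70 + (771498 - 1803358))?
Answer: -39397993776184103/16431900016285244702640 ≈ -2.3977e-6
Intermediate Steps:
c = -1/914680 (c = 1/(1674*70 - 1031860) = 1/(117180 - 1031860) = 1/(-914680) = -1/914680 ≈ -1.0933e-6)
((-78271/8153 - 1980395/(-756591)) + c)/(2670215 + 242111) = ((-78271/8153 - 1980395/(-756591)) - 1/914680)/(2670215 + 242111) = ((-78271*1/8153 - 1980395*(-1/756591)) - 1/914680)/2912326 = ((-78271/8153 + 1980395/756591) - 1/914680)*(1/2912326) = (-43072973726/6168486423 - 1/914680)*(1/2912326) = -39397993776184103/5642191161389640*1/2912326 = -39397993776184103/16431900016285244702640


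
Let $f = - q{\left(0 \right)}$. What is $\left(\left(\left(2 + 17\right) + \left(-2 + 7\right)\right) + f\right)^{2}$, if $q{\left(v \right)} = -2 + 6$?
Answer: $400$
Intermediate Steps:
$q{\left(v \right)} = 4$
$f = -4$ ($f = \left(-1\right) 4 = -4$)
$\left(\left(\left(2 + 17\right) + \left(-2 + 7\right)\right) + f\right)^{2} = \left(\left(\left(2 + 17\right) + \left(-2 + 7\right)\right) - 4\right)^{2} = \left(\left(19 + 5\right) - 4\right)^{2} = \left(24 - 4\right)^{2} = 20^{2} = 400$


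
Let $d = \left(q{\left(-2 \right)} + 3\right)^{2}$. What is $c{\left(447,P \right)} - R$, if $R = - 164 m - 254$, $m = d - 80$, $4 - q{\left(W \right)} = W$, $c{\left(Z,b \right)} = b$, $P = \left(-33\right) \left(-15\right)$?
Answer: $913$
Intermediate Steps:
$P = 495$
$q{\left(W \right)} = 4 - W$
$d = 81$ ($d = \left(\left(4 - -2\right) + 3\right)^{2} = \left(\left(4 + 2\right) + 3\right)^{2} = \left(6 + 3\right)^{2} = 9^{2} = 81$)
$m = 1$ ($m = 81 - 80 = 1$)
$R = -418$ ($R = \left(-164\right) 1 - 254 = -164 - 254 = -418$)
$c{\left(447,P \right)} - R = 495 - -418 = 495 + 418 = 913$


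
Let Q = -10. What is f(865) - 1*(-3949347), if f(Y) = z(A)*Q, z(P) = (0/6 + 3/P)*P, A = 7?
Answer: 3949317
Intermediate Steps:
z(P) = 3 (z(P) = (0*(⅙) + 3/P)*P = (0 + 3/P)*P = (3/P)*P = 3)
f(Y) = -30 (f(Y) = 3*(-10) = -30)
f(865) - 1*(-3949347) = -30 - 1*(-3949347) = -30 + 3949347 = 3949317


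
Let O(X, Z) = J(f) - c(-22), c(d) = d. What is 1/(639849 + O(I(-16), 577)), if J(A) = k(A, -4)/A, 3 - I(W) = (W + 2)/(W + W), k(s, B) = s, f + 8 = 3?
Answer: 1/639872 ≈ 1.5628e-6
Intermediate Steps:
f = -5 (f = -8 + 3 = -5)
I(W) = 3 - (2 + W)/(2*W) (I(W) = 3 - (W + 2)/(W + W) = 3 - (2 + W)/(2*W))
J(A) = 1 (J(A) = A/A = 1)
O(X, Z) = 23 (O(X, Z) = 1 - 1*(-22) = 1 + 22 = 23)
1/(639849 + O(I(-16), 577)) = 1/(639849 + 23) = 1/639872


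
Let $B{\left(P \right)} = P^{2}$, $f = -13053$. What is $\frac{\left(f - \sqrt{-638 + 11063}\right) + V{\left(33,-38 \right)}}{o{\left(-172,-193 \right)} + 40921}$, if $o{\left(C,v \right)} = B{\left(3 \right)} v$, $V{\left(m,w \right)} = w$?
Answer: $- \frac{13091}{39184} - \frac{5 \sqrt{417}}{39184} \approx -0.3367$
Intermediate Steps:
$o{\left(C,v \right)} = 9 v$ ($o{\left(C,v \right)} = 3^{2} v = 9 v$)
$\frac{\left(f - \sqrt{-638 + 11063}\right) + V{\left(33,-38 \right)}}{o{\left(-172,-193 \right)} + 40921} = \frac{\left(-13053 - \sqrt{-638 + 11063}\right) - 38}{9 \left(-193\right) + 40921} = \frac{\left(-13053 - \sqrt{10425}\right) - 38}{-1737 + 40921} = \frac{\left(-13053 - 5 \sqrt{417}\right) - 38}{39184} = \left(\left(-13053 - 5 \sqrt{417}\right) - 38\right) \frac{1}{39184} = \left(-13091 - 5 \sqrt{417}\right) \frac{1}{39184} = - \frac{13091}{39184} - \frac{5 \sqrt{417}}{39184}$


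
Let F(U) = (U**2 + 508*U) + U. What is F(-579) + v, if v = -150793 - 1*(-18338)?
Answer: -91925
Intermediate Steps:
v = -132455 (v = -150793 + 18338 = -132455)
F(U) = U**2 + 509*U
F(-579) + v = -579*(509 - 579) - 132455 = -579*(-70) - 132455 = 40530 - 132455 = -91925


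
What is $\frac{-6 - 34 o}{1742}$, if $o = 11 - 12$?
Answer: $\frac{14}{871} \approx 0.016073$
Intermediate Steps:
$o = -1$ ($o = 11 - 12 = -1$)
$\frac{-6 - 34 o}{1742} = \frac{-6 - -34}{1742} = \left(-6 + 34\right) \frac{1}{1742} = 28 \cdot \frac{1}{1742} = \frac{14}{871}$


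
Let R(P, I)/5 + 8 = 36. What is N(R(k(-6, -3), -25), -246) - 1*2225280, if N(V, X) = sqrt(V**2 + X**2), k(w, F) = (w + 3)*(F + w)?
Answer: -2225280 + 2*sqrt(20029) ≈ -2.2250e+6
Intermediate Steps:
k(w, F) = (3 + w)*(F + w)
R(P, I) = 140 (R(P, I) = -40 + 5*36 = -40 + 180 = 140)
N(R(k(-6, -3), -25), -246) - 1*2225280 = sqrt(140**2 + (-246)**2) - 1*2225280 = sqrt(19600 + 60516) - 2225280 = sqrt(80116) - 2225280 = 2*sqrt(20029) - 2225280 = -2225280 + 2*sqrt(20029)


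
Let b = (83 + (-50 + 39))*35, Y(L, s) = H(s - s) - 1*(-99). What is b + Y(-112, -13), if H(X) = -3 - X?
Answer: 2616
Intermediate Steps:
Y(L, s) = 96 (Y(L, s) = (-3 - (s - s)) - 1*(-99) = (-3 - 1*0) + 99 = (-3 + 0) + 99 = -3 + 99 = 96)
b = 2520 (b = (83 - 11)*35 = 72*35 = 2520)
b + Y(-112, -13) = 2520 + 96 = 2616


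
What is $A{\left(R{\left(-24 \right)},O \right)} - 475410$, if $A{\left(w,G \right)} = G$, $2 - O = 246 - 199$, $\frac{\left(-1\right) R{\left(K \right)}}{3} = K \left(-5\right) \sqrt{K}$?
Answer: $-475455$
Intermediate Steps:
$R{\left(K \right)} = 15 K^{\frac{3}{2}}$ ($R{\left(K \right)} = - 3 K \left(-5\right) \sqrt{K} = - 3 - 5 K \sqrt{K} = - 3 \left(- 5 K^{\frac{3}{2}}\right) = 15 K^{\frac{3}{2}}$)
$O = -45$ ($O = 2 - \left(246 - 199\right) = 2 - 47 = -45$)
$A{\left(R{\left(-24 \right)},O \right)} - 475410 = -45 - 475410 = -475455$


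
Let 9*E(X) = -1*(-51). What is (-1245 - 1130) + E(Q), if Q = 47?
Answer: -7108/3 ≈ -2369.3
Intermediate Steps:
E(X) = 17/3 (E(X) = (-1*(-51))/9 = (⅑)*51 = 17/3)
(-1245 - 1130) + E(Q) = (-1245 - 1130) + 17/3 = -2375 + 17/3 = -7108/3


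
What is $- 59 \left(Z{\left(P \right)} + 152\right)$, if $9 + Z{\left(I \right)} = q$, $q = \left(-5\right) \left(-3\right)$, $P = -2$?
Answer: $-9322$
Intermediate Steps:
$q = 15$
$Z{\left(I \right)} = 6$ ($Z{\left(I \right)} = -9 + 15 = 6$)
$- 59 \left(Z{\left(P \right)} + 152\right) = - 59 \left(6 + 152\right) = \left(-59\right) 158 = -9322$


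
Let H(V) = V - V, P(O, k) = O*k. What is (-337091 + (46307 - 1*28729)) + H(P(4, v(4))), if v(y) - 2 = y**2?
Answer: -319513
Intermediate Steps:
v(y) = 2 + y**2
H(V) = 0
(-337091 + (46307 - 1*28729)) + H(P(4, v(4))) = (-337091 + (46307 - 1*28729)) + 0 = (-337091 + (46307 - 28729)) + 0 = (-337091 + 17578) + 0 = -319513 + 0 = -319513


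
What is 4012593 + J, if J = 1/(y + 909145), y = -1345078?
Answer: 1749221704268/435933 ≈ 4.0126e+6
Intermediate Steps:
J = -1/435933 (J = 1/(-1345078 + 909145) = 1/(-435933) = -1/435933 ≈ -2.2939e-6)
4012593 + J = 4012593 - 1/435933 = 1749221704268/435933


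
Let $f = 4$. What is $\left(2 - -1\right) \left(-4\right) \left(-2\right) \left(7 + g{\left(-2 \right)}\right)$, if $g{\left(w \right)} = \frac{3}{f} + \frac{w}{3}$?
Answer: $170$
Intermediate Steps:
$g{\left(w \right)} = \frac{3}{4} + \frac{w}{3}$
$\left(2 - -1\right) \left(-4\right) \left(-2\right) \left(7 + g{\left(-2 \right)}\right) = \left(2 - -1\right) \left(-4\right) \left(-2\right) \left(7 + \left(\frac{3}{4} + \frac{1}{3} \left(-2\right)\right)\right) = \left(2 + 1\right) \left(-4\right) \left(-2\right) \left(7 + \left(\frac{3}{4} - \frac{2}{3}\right)\right) = 3 \left(-4\right) \left(-2\right) \left(7 + \frac{1}{12}\right) = \left(-12\right) \left(-2\right) \frac{85}{12} = 24 \cdot \frac{85}{12} = 170$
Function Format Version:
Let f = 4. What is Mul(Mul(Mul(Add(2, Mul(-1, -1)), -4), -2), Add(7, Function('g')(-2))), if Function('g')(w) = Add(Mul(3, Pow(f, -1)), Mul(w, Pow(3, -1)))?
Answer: 170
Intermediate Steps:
Function('g')(w) = Add(Rational(3, 4), Mul(Rational(1, 3), w)) (Function('g')(w) = Add(Mul(3, Pow(4, -1)), Mul(w, Pow(3, -1))) = Add(Mul(3, Rational(1, 4)), Mul(w, Rational(1, 3))) = Add(Rational(3, 4), Mul(Rational(1, 3), w)))
Mul(Mul(Mul(Add(2, Mul(-1, -1)), -4), -2), Add(7, Function('g')(-2))) = Mul(Mul(Mul(Add(2, Mul(-1, -1)), -4), -2), Add(7, Add(Rational(3, 4), Mul(Rational(1, 3), -2)))) = Mul(Mul(Mul(Add(2, 1), -4), -2), Add(7, Add(Rational(3, 4), Rational(-2, 3)))) = Mul(Mul(Mul(3, -4), -2), Add(7, Rational(1, 12))) = Mul(Mul(-12, -2), Rational(85, 12)) = Mul(24, Rational(85, 12)) = 170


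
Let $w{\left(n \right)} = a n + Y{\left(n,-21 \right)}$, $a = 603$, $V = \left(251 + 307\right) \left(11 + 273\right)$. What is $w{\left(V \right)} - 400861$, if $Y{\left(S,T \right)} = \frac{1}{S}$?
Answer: $\frac{15079839750361}{158472} \approx 9.5158 \cdot 10^{7}$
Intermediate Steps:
$V = 158472$ ($V = 558 \cdot 284 = 158472$)
$w{\left(n \right)} = \frac{1}{n} + 603 n$ ($w{\left(n \right)} = 603 n + \frac{1}{n} = \frac{1}{n} + 603 n$)
$w{\left(V \right)} - 400861 = \left(\frac{1}{158472} + 603 \cdot 158472\right) - 400861 = \left(\frac{1}{158472} + 95558616\right) - 400861 = \frac{15143364994753}{158472} - 400861 = \frac{15079839750361}{158472}$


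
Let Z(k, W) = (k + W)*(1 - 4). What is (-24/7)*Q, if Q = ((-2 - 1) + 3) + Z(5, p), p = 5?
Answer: 720/7 ≈ 102.86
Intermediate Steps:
Z(k, W) = -3*W - 3*k (Z(k, W) = (W + k)*(-3) = -3*W - 3*k)
Q = -30 (Q = ((-2 - 1) + 3) + (-3*5 - 3*5) = (-3 + 3) + (-15 - 15) = 0 - 30 = -30)
(-24/7)*Q = -24/7*(-30) = 720/7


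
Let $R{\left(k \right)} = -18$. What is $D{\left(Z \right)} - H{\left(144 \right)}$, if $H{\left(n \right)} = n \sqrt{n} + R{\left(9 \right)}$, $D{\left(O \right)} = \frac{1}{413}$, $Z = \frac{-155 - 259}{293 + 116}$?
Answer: $- \frac{706229}{413} \approx -1710.0$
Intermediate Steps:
$Z = - \frac{414}{409} \approx -1.0122$
$D{\left(O \right)} = \frac{1}{413}$
$H{\left(n \right)} = -18 + n^{\frac{3}{2}}$ ($H{\left(n \right)} = n \sqrt{n} - 18 = n^{\frac{3}{2}} - 18 = -18 + n^{\frac{3}{2}}$)
$D{\left(Z \right)} - H{\left(144 \right)} = \frac{1}{413} - \left(-18 + 144^{\frac{3}{2}}\right) = \frac{1}{413} - \left(-18 + 1728\right) = \frac{1}{413} - 1710 = - \frac{706229}{413}$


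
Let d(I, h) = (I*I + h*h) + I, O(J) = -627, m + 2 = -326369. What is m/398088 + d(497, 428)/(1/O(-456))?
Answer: -107500730817811/398088 ≈ -2.7004e+8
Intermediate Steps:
m = -326371 (m = -2 - 326369 = -326371)
d(I, h) = I + I**2 + h**2 (d(I, h) = (I**2 + h**2) + I = I + I**2 + h**2)
m/398088 + d(497, 428)/(1/O(-456)) = -326371/398088 + (497 + 497**2 + 428**2)/(1/(-627)) = -326371*1/398088 + (497 + 247009 + 183184)/(-1/627) = -326371/398088 + 430690*(-627) = -326371/398088 - 270042630 = -107500730817811/398088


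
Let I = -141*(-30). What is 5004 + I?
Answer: 9234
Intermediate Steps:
I = 4230
5004 + I = 5004 + 4230 = 9234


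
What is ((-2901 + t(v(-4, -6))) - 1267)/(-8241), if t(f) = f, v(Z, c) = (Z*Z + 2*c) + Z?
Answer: 4168/8241 ≈ 0.50576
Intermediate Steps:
v(Z, c) = Z + Z² + 2*c (v(Z, c) = (Z² + 2*c) + Z = Z + Z² + 2*c)
((-2901 + t(v(-4, -6))) - 1267)/(-8241) = ((-2901 + (-4 + (-4)² + 2*(-6))) - 1267)/(-8241) = ((-2901 + (-4 + 16 - 12)) - 1267)*(-1/8241) = ((-2901 + 0) - 1267)*(-1/8241) = (-2901 - 1267)*(-1/8241) = -4168*(-1/8241) = 4168/8241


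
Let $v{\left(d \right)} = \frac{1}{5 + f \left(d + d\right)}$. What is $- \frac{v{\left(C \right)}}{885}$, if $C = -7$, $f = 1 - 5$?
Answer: $- \frac{1}{53985} \approx -1.8524 \cdot 10^{-5}$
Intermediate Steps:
$f = -4$
$v{\left(d \right)} = \frac{1}{5 - 8 d}$ ($v{\left(d \right)} = \frac{1}{5 - 4 \left(d + d\right)} = \frac{1}{5 - 4 \cdot 2 d} = \frac{1}{5 - 8 d}$)
$- \frac{v{\left(C \right)}}{885} = - \frac{1}{\left(5 - -56\right) 885} = - \frac{1}{\left(5 + 56\right) 885} = - \frac{1}{61 \cdot 885} = \left(-1\right) \frac{1}{53985} = - \frac{1}{53985}$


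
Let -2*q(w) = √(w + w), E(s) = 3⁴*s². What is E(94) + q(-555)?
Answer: 715716 - I*√1110/2 ≈ 7.1572e+5 - 16.658*I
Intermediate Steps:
E(s) = 81*s²
q(w) = -√2*√w/2 (q(w) = -√(w + w)/2 = -√2*√w/2)
E(94) + q(-555) = 81*94² - √2*√(-555)/2 = 81*8836 - √2*I*√555/2 = 715716 - I*√1110/2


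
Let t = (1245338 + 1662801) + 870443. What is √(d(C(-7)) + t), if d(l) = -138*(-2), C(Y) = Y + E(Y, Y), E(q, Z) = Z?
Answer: √3778858 ≈ 1943.9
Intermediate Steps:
C(Y) = 2*Y (C(Y) = Y + Y = 2*Y)
d(l) = 276 (d(l) = -46*(-6) = 276)
t = 3778582 (t = 2908139 + 870443 = 3778582)
√(d(C(-7)) + t) = √(276 + 3778582) = √3778858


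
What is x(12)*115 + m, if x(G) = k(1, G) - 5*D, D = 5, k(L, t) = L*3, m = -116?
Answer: -2646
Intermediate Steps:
k(L, t) = 3*L
x(G) = -22 (x(G) = 3*1 - 5*5 = 3 - 25 = -22)
x(12)*115 + m = -22*115 - 116 = -2530 - 116 = -2646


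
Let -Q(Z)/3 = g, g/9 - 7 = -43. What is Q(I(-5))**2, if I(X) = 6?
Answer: 944784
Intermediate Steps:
g = -324 (g = 63 + 9*(-43) = 63 - 387 = -324)
Q(Z) = 972 (Q(Z) = -3*(-324) = 972)
Q(I(-5))**2 = 972**2 = 944784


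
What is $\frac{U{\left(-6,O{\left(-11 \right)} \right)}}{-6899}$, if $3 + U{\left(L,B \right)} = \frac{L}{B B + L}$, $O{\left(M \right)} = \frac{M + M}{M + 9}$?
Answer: $\frac{351}{793385} \approx 0.00044241$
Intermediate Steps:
$O{\left(M \right)} = \frac{2 M}{9 + M}$
$U{\left(L,B \right)} = -3 + \frac{L}{L + B^{2}}$ ($U{\left(L,B \right)} = -3 + \frac{L}{B B + L} = -3 + \frac{L}{B^{2} + L} = -3 + \frac{L}{L + B^{2}}$)
$\frac{U{\left(-6,O{\left(-11 \right)} \right)}}{-6899} = \frac{\frac{1}{-6 + \left(2 \left(-11\right) \frac{1}{9 - 11}\right)^{2}} \left(- 3 \left(2 \left(-11\right) \frac{1}{9 - 11}\right)^{2} - -12\right)}{-6899} = \frac{- 3 \left(2 \left(-11\right) \frac{1}{-2}\right)^{2} + 12}{-6 + \left(2 \left(-11\right) \frac{1}{-2}\right)^{2}} \left(- \frac{1}{6899}\right) = \frac{- 3 \left(2 \left(-11\right) \left(- \frac{1}{2}\right)\right)^{2} + 12}{-6 + \left(2 \left(-11\right) \left(- \frac{1}{2}\right)\right)^{2}} \left(- \frac{1}{6899}\right) = \frac{- 3 \cdot 11^{2} + 12}{-6 + 11^{2}} \left(- \frac{1}{6899}\right) = \frac{\left(-3\right) 121 + 12}{-6 + 121} \left(- \frac{1}{6899}\right) = \frac{-363 + 12}{115} \left(- \frac{1}{6899}\right) = \frac{1}{115} \left(-351\right) \left(- \frac{1}{6899}\right) = \left(- \frac{351}{115}\right) \left(- \frac{1}{6899}\right) = \frac{351}{793385}$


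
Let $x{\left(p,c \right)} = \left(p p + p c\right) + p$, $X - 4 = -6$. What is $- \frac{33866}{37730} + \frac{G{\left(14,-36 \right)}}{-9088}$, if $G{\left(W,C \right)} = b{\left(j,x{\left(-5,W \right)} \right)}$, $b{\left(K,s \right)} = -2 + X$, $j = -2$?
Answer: $- \frac{5493273}{6123040} \approx -0.89715$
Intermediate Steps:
$X = -2$ ($X = 4 - 6 = -2$)
$x{\left(p,c \right)} = p + p^{2} + c p$ ($x{\left(p,c \right)} = \left(p^{2} + c p\right) + p = p + p^{2} + c p$)
$b{\left(K,s \right)} = -4$ ($b{\left(K,s \right)} = -2 - 2 = -4$)
$G{\left(W,C \right)} = -4$
$- \frac{33866}{37730} + \frac{G{\left(14,-36 \right)}}{-9088} = - \frac{33866}{37730} - \frac{4}{-9088} = \left(-33866\right) \frac{1}{37730} - - \frac{1}{2272} = - \frac{2419}{2695} + \frac{1}{2272} = - \frac{5493273}{6123040}$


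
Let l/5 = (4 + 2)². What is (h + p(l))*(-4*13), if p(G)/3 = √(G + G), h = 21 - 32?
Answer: 572 - 936*√10 ≈ -2387.9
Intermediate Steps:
l = 180 (l = 5*(4 + 2)² = 5*6² = 5*36 = 180)
h = -11
p(G) = 3*√2*√G (p(G) = 3*√(G + G) = 3*√(2*G) = 3*(√2*√G) = 3*√2*√G)
(h + p(l))*(-4*13) = (-11 + 3*√2*√180)*(-4*13) = (-11 + 3*√2*(6*√5))*(-52) = (-11 + 18*√10)*(-52) = 572 - 936*√10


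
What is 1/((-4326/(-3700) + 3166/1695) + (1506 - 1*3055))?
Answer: -627150/969550673 ≈ -0.00064685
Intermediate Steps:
1/((-4326/(-3700) + 3166/1695) + (1506 - 1*3055)) = 1/((-4326*(-1/3700) + 3166*(1/1695)) + (1506 - 3055)) = 1/((2163/1850 + 3166/1695) - 1549) = 1/(1904677/627150 - 1549) = 1/(-969550673/627150) = -627150/969550673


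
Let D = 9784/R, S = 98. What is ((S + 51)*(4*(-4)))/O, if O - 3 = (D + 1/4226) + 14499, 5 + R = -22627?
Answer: -28501563936/173371378139 ≈ -0.16440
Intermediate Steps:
R = -22632 (R = -5 - 22627 = -22632)
D = -1223/2829 (D = 9784/(-22632) = 9784*(-1/22632) = -1223/2829 ≈ -0.43231)
O = 173371378139/11955354 (O = 3 + ((-1223/2829 + 1/4226) + 14499) = 3 + (-5165569/11955354 + 14499) = 3 + 173335512077/11955354 = 173371378139/11955354 ≈ 14502.)
((S + 51)*(4*(-4)))/O = ((98 + 51)*(4*(-4)))/(173371378139/11955354) = (149*(-16))*(11955354/173371378139) = -2384*11955354/173371378139 = -28501563936/173371378139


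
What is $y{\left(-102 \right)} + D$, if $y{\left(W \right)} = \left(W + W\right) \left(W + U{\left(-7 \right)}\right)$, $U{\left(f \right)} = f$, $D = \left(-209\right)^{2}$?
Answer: $65917$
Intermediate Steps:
$D = 43681$
$y{\left(W \right)} = 2 W \left(-7 + W\right)$ ($y{\left(W \right)} = \left(W + W\right) \left(W - 7\right) = 2 W \left(-7 + W\right)$)
$y{\left(-102 \right)} + D = 2 \left(-102\right) \left(-7 - 102\right) + 43681 = 2 \left(-102\right) \left(-109\right) + 43681 = 22236 + 43681 = 65917$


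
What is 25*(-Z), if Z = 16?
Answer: -400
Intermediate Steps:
25*(-Z) = 25*(-1*16) = 25*(-16) = -400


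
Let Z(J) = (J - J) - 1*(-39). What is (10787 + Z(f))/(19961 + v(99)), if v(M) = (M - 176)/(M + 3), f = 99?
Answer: 1104252/2035945 ≈ 0.54238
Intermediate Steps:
Z(J) = 39 (Z(J) = 0 + 39 = 39)
v(M) = (-176 + M)/(3 + M)
(10787 + Z(f))/(19961 + v(99)) = (10787 + 39)/(19961 + (-176 + 99)/(3 + 99)) = 10826/(19961 - 77/102) = 10826/(2035945/102) = 10826*(102/2035945) = 1104252/2035945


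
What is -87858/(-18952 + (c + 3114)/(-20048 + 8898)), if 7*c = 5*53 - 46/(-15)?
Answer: 102859753500/22188384991 ≈ 4.6357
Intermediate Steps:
c = 4021/105 (c = (5*53 - 46/(-15))/7 = (265 - 46*(-1/15))/7 = (265 + 46/15)/7 = (⅐)*(4021/15) = 4021/105 ≈ 38.295)
-87858/(-18952 + (c + 3114)/(-20048 + 8898)) = -87858/(-18952 + (4021/105 + 3114)/(-20048 + 8898)) = -87858/(-18952 + (330991/105)/(-11150)) = -87858/(-18952 + (330991/105)*(-1/11150)) = -87858/(-18952 - 330991/1170750) = -87858/(-22188384991/1170750) = -87858*(-1170750/22188384991) = 102859753500/22188384991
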